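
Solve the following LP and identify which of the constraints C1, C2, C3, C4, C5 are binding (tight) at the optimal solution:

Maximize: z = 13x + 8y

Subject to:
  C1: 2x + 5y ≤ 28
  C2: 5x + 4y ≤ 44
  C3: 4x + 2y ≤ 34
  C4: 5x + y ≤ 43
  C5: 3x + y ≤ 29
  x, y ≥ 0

At x = 8, y = 1, compute slack b - a·x for each constraint:
  C1: 28 − 21 = 7  (slack)
  C2: 44 − 44 = 0  (binding)
  C3: 34 − 34 = 0  (binding)
  C4: 43 − 41 = 2  (slack)
  C5: 29 − 25 = 4  (slack)

Optimal: x = 8, y = 1
Binding: C2, C3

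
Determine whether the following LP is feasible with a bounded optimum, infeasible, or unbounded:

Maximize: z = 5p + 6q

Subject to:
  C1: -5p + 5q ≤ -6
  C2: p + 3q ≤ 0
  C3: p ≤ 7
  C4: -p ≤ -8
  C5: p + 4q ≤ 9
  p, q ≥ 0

Infeasible (no feasible solution exists)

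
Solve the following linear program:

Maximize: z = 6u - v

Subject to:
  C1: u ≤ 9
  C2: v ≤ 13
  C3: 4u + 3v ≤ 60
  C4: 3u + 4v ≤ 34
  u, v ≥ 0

Evaluate the objective at each vertex of the feasible region:
  z(0, 0) = 0
  z(9, 0) = 54  ←
  z(9, 1.75) = 52.25
  z(0, 8.5) = -8.5
The maximum is at u = 9, v = 0.

u = 9, v = 0, z = 54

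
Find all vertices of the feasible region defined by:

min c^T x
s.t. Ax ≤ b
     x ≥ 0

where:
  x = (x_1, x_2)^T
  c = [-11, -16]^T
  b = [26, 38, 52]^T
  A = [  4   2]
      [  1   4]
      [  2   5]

(0, 0), (6.5, 0), (2, 9), (0, 9.5)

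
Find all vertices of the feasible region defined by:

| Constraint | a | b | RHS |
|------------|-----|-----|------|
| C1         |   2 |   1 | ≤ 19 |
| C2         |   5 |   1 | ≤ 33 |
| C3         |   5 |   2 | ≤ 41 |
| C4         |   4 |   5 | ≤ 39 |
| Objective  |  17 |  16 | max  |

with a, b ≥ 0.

(0, 0), (6.6, 0), (6, 3), (0, 7.8)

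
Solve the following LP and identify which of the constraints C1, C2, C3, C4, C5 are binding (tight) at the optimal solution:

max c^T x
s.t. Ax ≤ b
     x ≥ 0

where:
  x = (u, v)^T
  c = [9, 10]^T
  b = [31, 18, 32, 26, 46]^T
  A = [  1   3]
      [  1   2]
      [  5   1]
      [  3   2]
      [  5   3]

At u = 4, v = 7, compute slack b - a·x for each constraint:
  C1: 31 − 25 = 6  (slack)
  C2: 18 − 18 = 0  (binding)
  C3: 32 − 27 = 5  (slack)
  C4: 26 − 26 = 0  (binding)
  C5: 46 − 41 = 5  (slack)

Optimal: u = 4, v = 7
Binding: C2, C4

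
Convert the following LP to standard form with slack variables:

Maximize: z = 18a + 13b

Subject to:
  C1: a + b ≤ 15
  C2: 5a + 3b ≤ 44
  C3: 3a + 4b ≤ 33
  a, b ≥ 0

max z = 18a + 13b

s.t.
  a + b + s1 = 15
  5a + 3b + s2 = 44
  3a + 4b + s3 = 33
  a, b, s1, s2, s3 ≥ 0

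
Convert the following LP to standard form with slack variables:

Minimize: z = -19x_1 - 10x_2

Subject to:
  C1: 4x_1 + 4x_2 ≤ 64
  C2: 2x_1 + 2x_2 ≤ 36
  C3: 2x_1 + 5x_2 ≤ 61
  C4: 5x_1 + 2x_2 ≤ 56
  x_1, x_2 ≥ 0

min z = -19x_1 - 10x_2

s.t.
  4x_1 + 4x_2 + s1 = 64
  2x_1 + 2x_2 + s2 = 36
  2x_1 + 5x_2 + s3 = 61
  5x_1 + 2x_2 + s4 = 56
  x_1, x_2, s1, s2, s3, s4 ≥ 0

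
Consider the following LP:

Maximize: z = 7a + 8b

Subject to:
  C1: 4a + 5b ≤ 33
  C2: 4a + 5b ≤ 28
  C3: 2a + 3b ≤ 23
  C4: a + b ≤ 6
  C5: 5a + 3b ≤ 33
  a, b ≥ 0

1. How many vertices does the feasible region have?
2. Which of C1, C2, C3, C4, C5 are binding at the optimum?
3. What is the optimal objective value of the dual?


1. 4
2. C2, C4
3. 46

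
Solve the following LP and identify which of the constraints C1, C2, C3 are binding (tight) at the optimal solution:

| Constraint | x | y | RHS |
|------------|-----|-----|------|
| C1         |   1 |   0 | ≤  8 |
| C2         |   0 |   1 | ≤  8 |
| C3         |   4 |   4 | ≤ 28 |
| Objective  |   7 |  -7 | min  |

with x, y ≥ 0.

At x = 0, y = 7, compute slack b - a·x for each constraint:
  C1: 8 − 0 = 8  (slack)
  C2: 8 − 7 = 1  (slack)
  C3: 28 − 28 = 0  (binding)

Optimal: x = 0, y = 7
Binding: C3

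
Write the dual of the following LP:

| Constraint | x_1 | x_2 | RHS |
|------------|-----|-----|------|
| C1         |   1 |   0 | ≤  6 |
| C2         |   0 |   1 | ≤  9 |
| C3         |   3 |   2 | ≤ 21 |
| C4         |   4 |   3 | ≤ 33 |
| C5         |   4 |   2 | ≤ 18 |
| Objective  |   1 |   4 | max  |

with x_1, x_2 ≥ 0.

Primal max cᵀx s.t. Ax ≤ b, x ≥ 0  →  Dual min bᵀy s.t. Aᵀy ≥ c, y ≥ 0.

Minimize: z = 6y1 + 9y2 + 21y3 + 33y4 + 18y5

Subject to:
  y1 + 3y3 + 4y4 + 4y5 ≥ 1
  y2 + 2y3 + 3y4 + 2y5 ≥ 4
  y1, y2, y3, y4, y5 ≥ 0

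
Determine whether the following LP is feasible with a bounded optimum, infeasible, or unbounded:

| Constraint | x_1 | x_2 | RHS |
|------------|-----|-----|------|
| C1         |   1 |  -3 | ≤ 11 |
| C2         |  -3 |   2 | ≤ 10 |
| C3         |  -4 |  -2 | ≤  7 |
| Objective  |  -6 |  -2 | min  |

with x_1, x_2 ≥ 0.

Unbounded (objective can decrease without bound)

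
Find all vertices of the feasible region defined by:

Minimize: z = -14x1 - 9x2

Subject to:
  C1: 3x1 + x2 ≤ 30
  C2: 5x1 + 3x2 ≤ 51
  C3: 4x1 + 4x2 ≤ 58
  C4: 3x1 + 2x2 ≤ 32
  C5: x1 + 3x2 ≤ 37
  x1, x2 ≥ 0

(0, 0), (10, 0), (9.75, 0.75), (6, 7), (3.143, 11.29), (0, 12.33)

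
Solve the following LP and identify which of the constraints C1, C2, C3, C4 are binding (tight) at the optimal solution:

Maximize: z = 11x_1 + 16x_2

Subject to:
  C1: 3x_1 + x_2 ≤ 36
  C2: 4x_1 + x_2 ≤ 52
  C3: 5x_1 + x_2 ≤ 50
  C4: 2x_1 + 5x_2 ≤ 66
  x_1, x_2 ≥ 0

At x_1 = 8, x_2 = 10, compute slack b - a·x for each constraint:
  C1: 36 − 34 = 2  (slack)
  C2: 52 − 42 = 10  (slack)
  C3: 50 − 50 = 0  (binding)
  C4: 66 − 66 = 0  (binding)

Optimal: x_1 = 8, x_2 = 10
Binding: C3, C4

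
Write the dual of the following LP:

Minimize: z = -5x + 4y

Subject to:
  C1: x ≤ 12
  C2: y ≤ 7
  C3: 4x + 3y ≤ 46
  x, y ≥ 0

Primal min cᵀx s.t. Ax ≤ b, x ≥ 0  →  Dual max −bᵀy s.t. Aᵀy ≥ −c, y ≥ 0.

Maximize: z = -12y1 - 7y2 - 46y3

Subject to:
  y1 + 4y3 ≥ 5
  y2 + 3y3 ≥ -4
  y1, y2, y3 ≥ 0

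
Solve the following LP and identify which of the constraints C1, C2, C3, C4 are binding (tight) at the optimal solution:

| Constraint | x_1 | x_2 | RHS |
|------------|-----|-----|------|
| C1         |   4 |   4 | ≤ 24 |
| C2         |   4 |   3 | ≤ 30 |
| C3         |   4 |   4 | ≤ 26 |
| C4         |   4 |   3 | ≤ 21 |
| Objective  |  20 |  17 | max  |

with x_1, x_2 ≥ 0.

At x_1 = 3, x_2 = 3, compute slack b - a·x for each constraint:
  C1: 24 − 24 = 0  (binding)
  C2: 30 − 21 = 9  (slack)
  C3: 26 − 24 = 2  (slack)
  C4: 21 − 21 = 0  (binding)

Optimal: x_1 = 3, x_2 = 3
Binding: C1, C4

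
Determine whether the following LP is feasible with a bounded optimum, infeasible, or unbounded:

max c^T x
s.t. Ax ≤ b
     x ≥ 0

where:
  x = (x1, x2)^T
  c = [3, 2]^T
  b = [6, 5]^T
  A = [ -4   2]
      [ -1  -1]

Unbounded (objective can increase without bound)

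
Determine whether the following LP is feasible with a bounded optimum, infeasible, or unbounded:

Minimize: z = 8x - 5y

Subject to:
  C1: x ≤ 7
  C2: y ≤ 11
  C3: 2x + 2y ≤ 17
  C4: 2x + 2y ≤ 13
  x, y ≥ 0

Feasible with a bounded optimal solution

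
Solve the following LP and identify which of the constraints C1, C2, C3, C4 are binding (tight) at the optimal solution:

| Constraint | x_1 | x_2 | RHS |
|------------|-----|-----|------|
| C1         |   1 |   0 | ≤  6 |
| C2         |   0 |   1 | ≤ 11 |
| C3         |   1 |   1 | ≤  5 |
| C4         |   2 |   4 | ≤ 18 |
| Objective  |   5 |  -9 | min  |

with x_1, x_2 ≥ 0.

At x_1 = 0, x_2 = 4.5, compute slack b - a·x for each constraint:
  C1: 6 − 0 = 6  (slack)
  C2: 11 − 4.5 = 6.5  (slack)
  C3: 5 − 4.5 = 0.5  (slack)
  C4: 18 − 18 = 0  (binding)

Optimal: x_1 = 0, x_2 = 4.5
Binding: C4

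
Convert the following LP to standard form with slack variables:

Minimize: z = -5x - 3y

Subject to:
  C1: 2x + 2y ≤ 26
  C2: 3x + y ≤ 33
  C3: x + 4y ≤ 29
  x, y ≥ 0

min z = -5x - 3y

s.t.
  2x + 2y + s1 = 26
  3x + y + s2 = 33
  x + 4y + s3 = 29
  x, y, s1, s2, s3 ≥ 0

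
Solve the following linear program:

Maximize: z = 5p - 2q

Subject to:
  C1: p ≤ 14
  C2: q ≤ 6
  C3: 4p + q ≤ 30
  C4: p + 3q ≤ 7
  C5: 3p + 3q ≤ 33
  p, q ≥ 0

Evaluate the objective at each vertex of the feasible region:
  z(0, 0) = 0
  z(7, 0) = 35  ←
  z(0, 2.333) = -4.667
The maximum is at p = 7, q = 0.

p = 7, q = 0, z = 35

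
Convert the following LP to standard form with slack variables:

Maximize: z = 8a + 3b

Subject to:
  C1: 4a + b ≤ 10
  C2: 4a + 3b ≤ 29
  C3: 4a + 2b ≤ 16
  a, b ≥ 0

max z = 8a + 3b

s.t.
  4a + b + s1 = 10
  4a + 3b + s2 = 29
  4a + 2b + s3 = 16
  a, b, s1, s2, s3 ≥ 0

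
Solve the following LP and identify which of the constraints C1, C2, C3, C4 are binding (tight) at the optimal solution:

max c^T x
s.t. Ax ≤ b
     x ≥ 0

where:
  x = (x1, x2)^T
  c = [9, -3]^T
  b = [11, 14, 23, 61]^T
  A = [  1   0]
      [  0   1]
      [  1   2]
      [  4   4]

At x1 = 11, x2 = 0, compute slack b - a·x for each constraint:
  C1: 11 − 11 = 0  (binding)
  C2: 14 − 0 = 14  (slack)
  C3: 23 − 11 = 12  (slack)
  C4: 61 − 44 = 17  (slack)

Optimal: x1 = 11, x2 = 0
Binding: C1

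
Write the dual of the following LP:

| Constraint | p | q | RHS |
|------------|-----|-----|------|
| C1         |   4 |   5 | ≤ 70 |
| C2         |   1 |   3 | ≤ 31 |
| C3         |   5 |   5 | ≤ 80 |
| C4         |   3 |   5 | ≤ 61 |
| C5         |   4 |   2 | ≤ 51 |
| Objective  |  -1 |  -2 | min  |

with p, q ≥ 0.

Primal min cᵀx s.t. Ax ≤ b, x ≥ 0  →  Dual max −bᵀy s.t. Aᵀy ≥ −c, y ≥ 0.

Maximize: z = -70y1 - 31y2 - 80y3 - 61y4 - 51y5

Subject to:
  4y1 + y2 + 5y3 + 3y4 + 4y5 ≥ 1
  5y1 + 3y2 + 5y3 + 5y4 + 2y5 ≥ 2
  y1, y2, y3, y4, y5 ≥ 0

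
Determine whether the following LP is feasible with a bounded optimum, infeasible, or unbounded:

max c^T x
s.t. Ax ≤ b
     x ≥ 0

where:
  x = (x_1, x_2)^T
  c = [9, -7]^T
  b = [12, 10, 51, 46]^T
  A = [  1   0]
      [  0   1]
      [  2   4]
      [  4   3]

Feasible with a bounded optimal solution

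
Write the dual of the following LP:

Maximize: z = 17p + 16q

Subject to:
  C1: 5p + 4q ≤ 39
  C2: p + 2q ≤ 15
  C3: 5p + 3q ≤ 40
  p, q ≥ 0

Primal max cᵀx s.t. Ax ≤ b, x ≥ 0  →  Dual min bᵀy s.t. Aᵀy ≥ c, y ≥ 0.

Minimize: z = 39y1 + 15y2 + 40y3

Subject to:
  5y1 + y2 + 5y3 ≥ 17
  4y1 + 2y2 + 3y3 ≥ 16
  y1, y2, y3 ≥ 0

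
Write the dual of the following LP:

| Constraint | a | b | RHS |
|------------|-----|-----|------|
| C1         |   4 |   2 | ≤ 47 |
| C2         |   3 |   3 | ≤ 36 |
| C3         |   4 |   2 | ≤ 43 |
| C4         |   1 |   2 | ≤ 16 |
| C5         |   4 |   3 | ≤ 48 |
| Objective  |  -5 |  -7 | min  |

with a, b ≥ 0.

Primal min cᵀx s.t. Ax ≤ b, x ≥ 0  →  Dual max −bᵀy s.t. Aᵀy ≥ −c, y ≥ 0.

Maximize: z = -47y1 - 36y2 - 43y3 - 16y4 - 48y5

Subject to:
  4y1 + 3y2 + 4y3 + y4 + 4y5 ≥ 5
  2y1 + 3y2 + 2y3 + 2y4 + 3y5 ≥ 7
  y1, y2, y3, y4, y5 ≥ 0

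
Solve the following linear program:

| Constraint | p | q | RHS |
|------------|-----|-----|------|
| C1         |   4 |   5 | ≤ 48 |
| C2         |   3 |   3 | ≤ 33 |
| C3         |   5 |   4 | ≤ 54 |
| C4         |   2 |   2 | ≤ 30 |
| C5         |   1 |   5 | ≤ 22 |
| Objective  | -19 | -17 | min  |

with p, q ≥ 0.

Evaluate the objective at each vertex of the feasible region:
  z(0, 0) = 0
  z(10.8, 0) = -205.2
  z(10, 1) = -207  ←
  z(8.25, 2.75) = -203.5
  z(0, 4.4) = -74.8
The minimum is at p = 10, q = 1.

p = 10, q = 1, z = -207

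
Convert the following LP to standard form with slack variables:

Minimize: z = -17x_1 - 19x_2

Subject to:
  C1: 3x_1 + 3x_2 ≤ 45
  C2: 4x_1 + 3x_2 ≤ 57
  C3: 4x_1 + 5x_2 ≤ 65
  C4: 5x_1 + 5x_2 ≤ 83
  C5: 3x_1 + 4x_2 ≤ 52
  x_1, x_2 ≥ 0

min z = -17x_1 - 19x_2

s.t.
  3x_1 + 3x_2 + s1 = 45
  4x_1 + 3x_2 + s2 = 57
  4x_1 + 5x_2 + s3 = 65
  5x_1 + 5x_2 + s4 = 83
  3x_1 + 4x_2 + s5 = 52
  x_1, x_2, s1, s2, s3, s4, s5 ≥ 0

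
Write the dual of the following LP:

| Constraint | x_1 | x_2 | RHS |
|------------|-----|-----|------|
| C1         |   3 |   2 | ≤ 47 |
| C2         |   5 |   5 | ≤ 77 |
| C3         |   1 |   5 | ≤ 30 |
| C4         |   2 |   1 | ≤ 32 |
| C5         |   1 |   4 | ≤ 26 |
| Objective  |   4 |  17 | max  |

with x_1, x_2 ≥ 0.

Primal max cᵀx s.t. Ax ≤ b, x ≥ 0  →  Dual min bᵀy s.t. Aᵀy ≥ c, y ≥ 0.

Minimize: z = 47y1 + 77y2 + 30y3 + 32y4 + 26y5

Subject to:
  3y1 + 5y2 + y3 + 2y4 + y5 ≥ 4
  2y1 + 5y2 + 5y3 + y4 + 4y5 ≥ 17
  y1, y2, y3, y4, y5 ≥ 0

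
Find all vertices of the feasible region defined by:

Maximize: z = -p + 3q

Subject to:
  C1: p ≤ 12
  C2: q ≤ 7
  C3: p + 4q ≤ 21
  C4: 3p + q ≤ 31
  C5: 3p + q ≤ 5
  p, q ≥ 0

(0, 0), (1.667, 0), (0, 5)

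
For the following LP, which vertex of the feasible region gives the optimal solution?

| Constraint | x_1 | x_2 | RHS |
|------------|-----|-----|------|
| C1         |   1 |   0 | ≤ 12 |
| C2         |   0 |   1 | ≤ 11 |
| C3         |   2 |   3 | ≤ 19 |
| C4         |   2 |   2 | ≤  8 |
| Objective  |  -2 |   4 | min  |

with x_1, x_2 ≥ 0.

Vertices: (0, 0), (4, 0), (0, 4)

Evaluate the objective at each vertex of the feasible region:
  z(0, 0) = 0
  z(4, 0) = -8  ←
  z(0, 4) = 16
The minimum is at x_1 = 4, x_2 = 0.

(4, 0)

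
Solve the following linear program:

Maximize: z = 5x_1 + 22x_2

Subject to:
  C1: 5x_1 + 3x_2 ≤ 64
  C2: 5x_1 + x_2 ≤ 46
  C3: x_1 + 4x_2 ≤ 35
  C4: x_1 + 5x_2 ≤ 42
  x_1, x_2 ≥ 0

Evaluate the objective at each vertex of the feasible region:
  z(0, 0) = 0
  z(9.2, 0) = 46
  z(7.842, 6.789) = 188.6
  z(7, 7) = 189  ←
  z(0, 8.4) = 184.8
The maximum is at x_1 = 7, x_2 = 7.

x_1 = 7, x_2 = 7, z = 189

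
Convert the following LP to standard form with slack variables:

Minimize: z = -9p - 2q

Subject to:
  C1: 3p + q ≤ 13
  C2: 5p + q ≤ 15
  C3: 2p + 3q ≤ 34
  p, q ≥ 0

min z = -9p - 2q

s.t.
  3p + q + s1 = 13
  5p + q + s2 = 15
  2p + 3q + s3 = 34
  p, q, s1, s2, s3 ≥ 0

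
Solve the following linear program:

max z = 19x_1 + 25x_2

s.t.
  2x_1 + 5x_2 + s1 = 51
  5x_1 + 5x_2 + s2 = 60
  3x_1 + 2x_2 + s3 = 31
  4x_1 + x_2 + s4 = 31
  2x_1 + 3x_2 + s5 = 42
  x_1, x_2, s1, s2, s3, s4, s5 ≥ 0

Evaluate the objective at each vertex of the feasible region:
  z(0, 0) = 0
  z(7.75, 0) = 147.2
  z(6.333, 5.667) = 262
  z(3, 9) = 282  ←
  z(0, 10.2) = 255
The maximum is at x_1 = 3, x_2 = 9.

x_1 = 3, x_2 = 9, z = 282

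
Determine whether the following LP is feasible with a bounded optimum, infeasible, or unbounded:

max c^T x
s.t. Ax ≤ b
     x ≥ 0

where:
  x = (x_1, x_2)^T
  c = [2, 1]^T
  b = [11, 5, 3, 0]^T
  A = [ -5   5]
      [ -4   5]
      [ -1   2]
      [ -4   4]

Unbounded (objective can increase without bound)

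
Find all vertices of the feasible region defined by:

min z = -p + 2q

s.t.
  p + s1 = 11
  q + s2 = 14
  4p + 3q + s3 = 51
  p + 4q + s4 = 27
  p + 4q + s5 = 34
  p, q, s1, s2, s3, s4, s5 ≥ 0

(0, 0), (11, 0), (11, 2.333), (9.462, 4.385), (0, 6.75)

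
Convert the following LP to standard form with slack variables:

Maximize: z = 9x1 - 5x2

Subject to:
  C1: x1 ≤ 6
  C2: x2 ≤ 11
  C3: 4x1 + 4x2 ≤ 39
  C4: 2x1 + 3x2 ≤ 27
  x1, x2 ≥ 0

max z = 9x1 - 5x2

s.t.
  x1 + s1 = 6
  x2 + s2 = 11
  4x1 + 4x2 + s3 = 39
  2x1 + 3x2 + s4 = 27
  x1, x2, s1, s2, s3, s4 ≥ 0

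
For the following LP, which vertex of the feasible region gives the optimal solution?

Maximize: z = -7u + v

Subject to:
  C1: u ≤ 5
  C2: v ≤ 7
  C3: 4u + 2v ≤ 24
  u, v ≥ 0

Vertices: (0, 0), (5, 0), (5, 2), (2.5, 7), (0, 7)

Evaluate the objective at each vertex of the feasible region:
  z(0, 0) = 0
  z(5, 0) = -35
  z(5, 2) = -33
  z(2.5, 7) = -10.5
  z(0, 7) = 7  ←
The maximum is at u = 0, v = 7.

(0, 7)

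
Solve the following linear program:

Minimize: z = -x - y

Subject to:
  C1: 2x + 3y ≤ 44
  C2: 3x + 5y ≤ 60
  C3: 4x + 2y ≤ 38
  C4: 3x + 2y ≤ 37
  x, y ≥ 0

Evaluate the objective at each vertex of the feasible region:
  z(0, 0) = 0
  z(9.5, 0) = -9.5
  z(5, 9) = -14  ←
  z(0, 12) = -12
The minimum is at x = 5, y = 9.

x = 5, y = 9, z = -14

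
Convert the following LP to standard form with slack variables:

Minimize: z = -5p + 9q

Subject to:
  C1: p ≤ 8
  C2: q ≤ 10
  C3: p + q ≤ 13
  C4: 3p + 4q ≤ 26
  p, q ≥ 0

min z = -5p + 9q

s.t.
  p + s1 = 8
  q + s2 = 10
  p + q + s3 = 13
  3p + 4q + s4 = 26
  p, q, s1, s2, s3, s4 ≥ 0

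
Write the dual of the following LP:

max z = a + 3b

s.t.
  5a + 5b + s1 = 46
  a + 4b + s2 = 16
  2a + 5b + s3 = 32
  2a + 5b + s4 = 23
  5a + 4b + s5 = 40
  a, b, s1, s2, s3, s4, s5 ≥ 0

Primal max cᵀx s.t. Ax ≤ b, x ≥ 0  →  Dual min bᵀy s.t. Aᵀy ≥ c, y ≥ 0.

Minimize: z = 46y1 + 16y2 + 32y3 + 23y4 + 40y5

Subject to:
  5y1 + y2 + 2y3 + 2y4 + 5y5 ≥ 1
  5y1 + 4y2 + 5y3 + 5y4 + 4y5 ≥ 3
  y1, y2, y3, y4, y5 ≥ 0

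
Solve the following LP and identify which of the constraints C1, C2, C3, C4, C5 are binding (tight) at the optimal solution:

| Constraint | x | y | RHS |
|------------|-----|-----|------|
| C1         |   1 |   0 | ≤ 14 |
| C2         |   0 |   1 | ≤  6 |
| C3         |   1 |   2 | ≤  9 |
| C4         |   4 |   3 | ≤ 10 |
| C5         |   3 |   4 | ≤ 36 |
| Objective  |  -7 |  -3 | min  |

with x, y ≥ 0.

At x = 2.5, y = 0, compute slack b - a·x for each constraint:
  C1: 14 − 2.5 = 11.5  (slack)
  C2: 6 − 0 = 6  (slack)
  C3: 9 − 2.5 = 6.5  (slack)
  C4: 10 − 10 = 0  (binding)
  C5: 36 − 7.5 = 28.5  (slack)

Optimal: x = 2.5, y = 0
Binding: C4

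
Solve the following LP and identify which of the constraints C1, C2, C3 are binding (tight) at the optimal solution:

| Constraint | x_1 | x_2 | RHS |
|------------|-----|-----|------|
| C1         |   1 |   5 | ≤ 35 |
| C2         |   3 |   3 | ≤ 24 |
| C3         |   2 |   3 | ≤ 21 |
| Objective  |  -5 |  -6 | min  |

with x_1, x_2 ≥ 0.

At x_1 = 3, x_2 = 5, compute slack b - a·x for each constraint:
  C1: 35 − 28 = 7  (slack)
  C2: 24 − 24 = 0  (binding)
  C3: 21 − 21 = 0  (binding)

Optimal: x_1 = 3, x_2 = 5
Binding: C2, C3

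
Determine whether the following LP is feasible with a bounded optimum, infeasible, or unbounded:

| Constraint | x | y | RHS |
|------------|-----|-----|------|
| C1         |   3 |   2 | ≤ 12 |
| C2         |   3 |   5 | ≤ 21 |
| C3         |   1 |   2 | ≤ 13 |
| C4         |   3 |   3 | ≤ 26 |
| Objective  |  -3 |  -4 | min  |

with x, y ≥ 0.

Feasible with a bounded optimal solution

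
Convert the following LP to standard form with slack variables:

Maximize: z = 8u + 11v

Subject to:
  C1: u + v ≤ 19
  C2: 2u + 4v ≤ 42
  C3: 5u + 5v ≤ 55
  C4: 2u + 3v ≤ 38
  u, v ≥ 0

max z = 8u + 11v

s.t.
  u + v + s1 = 19
  2u + 4v + s2 = 42
  5u + 5v + s3 = 55
  2u + 3v + s4 = 38
  u, v, s1, s2, s3, s4 ≥ 0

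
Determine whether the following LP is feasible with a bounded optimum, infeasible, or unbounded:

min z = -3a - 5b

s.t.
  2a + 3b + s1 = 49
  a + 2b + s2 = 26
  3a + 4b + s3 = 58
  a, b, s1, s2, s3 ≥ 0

Feasible with a bounded optimal solution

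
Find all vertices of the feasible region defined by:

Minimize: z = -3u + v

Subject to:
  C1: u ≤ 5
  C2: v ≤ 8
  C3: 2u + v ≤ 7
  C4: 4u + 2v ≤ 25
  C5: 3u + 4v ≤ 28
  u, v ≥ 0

(0, 0), (3.5, 0), (0, 7)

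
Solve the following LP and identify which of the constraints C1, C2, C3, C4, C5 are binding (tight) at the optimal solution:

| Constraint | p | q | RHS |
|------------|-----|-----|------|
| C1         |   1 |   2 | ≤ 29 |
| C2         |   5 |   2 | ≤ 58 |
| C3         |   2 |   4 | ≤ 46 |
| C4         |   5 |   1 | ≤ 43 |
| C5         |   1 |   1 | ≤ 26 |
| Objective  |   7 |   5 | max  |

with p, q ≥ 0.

At p = 7, q = 8, compute slack b - a·x for each constraint:
  C1: 29 − 23 = 6  (slack)
  C2: 58 − 51 = 7  (slack)
  C3: 46 − 46 = 0  (binding)
  C4: 43 − 43 = 0  (binding)
  C5: 26 − 15 = 11  (slack)

Optimal: p = 7, q = 8
Binding: C3, C4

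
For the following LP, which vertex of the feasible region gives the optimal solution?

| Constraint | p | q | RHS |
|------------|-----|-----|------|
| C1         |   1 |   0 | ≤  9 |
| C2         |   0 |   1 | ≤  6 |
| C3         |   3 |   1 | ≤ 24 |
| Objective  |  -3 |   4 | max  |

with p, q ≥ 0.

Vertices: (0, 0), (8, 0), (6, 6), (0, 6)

Evaluate the objective at each vertex of the feasible region:
  z(0, 0) = 0
  z(8, 0) = -24
  z(6, 6) = 6
  z(0, 6) = 24  ←
The maximum is at p = 0, q = 6.

(0, 6)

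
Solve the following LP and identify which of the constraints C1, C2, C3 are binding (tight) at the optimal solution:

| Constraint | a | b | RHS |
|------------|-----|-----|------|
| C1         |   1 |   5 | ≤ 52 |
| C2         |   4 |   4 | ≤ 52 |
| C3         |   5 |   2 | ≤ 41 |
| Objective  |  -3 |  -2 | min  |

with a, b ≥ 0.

At a = 5, b = 8, compute slack b - a·x for each constraint:
  C1: 52 − 45 = 7  (slack)
  C2: 52 − 52 = 0  (binding)
  C3: 41 − 41 = 0  (binding)

Optimal: a = 5, b = 8
Binding: C2, C3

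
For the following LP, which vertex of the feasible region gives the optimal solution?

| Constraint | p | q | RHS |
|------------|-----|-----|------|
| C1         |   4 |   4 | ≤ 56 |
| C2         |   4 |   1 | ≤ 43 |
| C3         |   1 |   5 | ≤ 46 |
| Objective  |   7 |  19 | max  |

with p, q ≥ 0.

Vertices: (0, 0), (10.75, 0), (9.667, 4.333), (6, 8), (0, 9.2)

Evaluate the objective at each vertex of the feasible region:
  z(0, 0) = 0
  z(10.75, 0) = 75.25
  z(9.667, 4.333) = 150
  z(6, 8) = 194  ←
  z(0, 9.2) = 174.8
The maximum is at p = 6, q = 8.

(6, 8)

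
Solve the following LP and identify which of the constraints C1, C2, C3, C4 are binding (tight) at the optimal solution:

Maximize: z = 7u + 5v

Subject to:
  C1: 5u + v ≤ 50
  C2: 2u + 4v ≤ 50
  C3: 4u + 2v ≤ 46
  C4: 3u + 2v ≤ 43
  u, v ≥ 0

At u = 7, v = 9, compute slack b - a·x for each constraint:
  C1: 50 − 44 = 6  (slack)
  C2: 50 − 50 = 0  (binding)
  C3: 46 − 46 = 0  (binding)
  C4: 43 − 39 = 4  (slack)

Optimal: u = 7, v = 9
Binding: C2, C3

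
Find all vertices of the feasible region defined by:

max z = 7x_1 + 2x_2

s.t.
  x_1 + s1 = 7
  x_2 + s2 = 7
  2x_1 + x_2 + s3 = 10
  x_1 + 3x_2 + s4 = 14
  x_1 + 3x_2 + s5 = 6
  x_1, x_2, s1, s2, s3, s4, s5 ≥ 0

(0, 0), (5, 0), (4.8, 0.4), (0, 2)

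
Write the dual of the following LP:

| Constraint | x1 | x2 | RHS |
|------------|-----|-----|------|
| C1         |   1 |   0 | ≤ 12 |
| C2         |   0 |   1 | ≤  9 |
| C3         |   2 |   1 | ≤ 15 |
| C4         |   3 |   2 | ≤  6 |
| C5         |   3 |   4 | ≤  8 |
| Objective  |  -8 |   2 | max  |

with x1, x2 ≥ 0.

Primal max cᵀx s.t. Ax ≤ b, x ≥ 0  →  Dual min bᵀy s.t. Aᵀy ≥ c, y ≥ 0.

Minimize: z = 12y1 + 9y2 + 15y3 + 6y4 + 8y5

Subject to:
  y1 + 2y3 + 3y4 + 3y5 ≥ -8
  y2 + y3 + 2y4 + 4y5 ≥ 2
  y1, y2, y3, y4, y5 ≥ 0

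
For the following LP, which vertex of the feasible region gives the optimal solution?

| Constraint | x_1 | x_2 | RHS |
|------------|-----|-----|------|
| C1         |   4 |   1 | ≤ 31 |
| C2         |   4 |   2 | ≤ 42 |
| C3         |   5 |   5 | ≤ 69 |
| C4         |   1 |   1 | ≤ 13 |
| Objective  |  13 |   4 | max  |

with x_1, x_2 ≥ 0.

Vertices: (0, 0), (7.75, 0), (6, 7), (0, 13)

Evaluate the objective at each vertex of the feasible region:
  z(0, 0) = 0
  z(7.75, 0) = 100.8
  z(6, 7) = 106  ←
  z(0, 13) = 52
The maximum is at x_1 = 6, x_2 = 7.

(6, 7)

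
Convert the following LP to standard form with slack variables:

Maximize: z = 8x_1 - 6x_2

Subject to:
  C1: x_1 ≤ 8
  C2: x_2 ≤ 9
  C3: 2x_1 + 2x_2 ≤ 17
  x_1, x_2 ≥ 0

max z = 8x_1 - 6x_2

s.t.
  x_1 + s1 = 8
  x_2 + s2 = 9
  2x_1 + 2x_2 + s3 = 17
  x_1, x_2, s1, s2, s3 ≥ 0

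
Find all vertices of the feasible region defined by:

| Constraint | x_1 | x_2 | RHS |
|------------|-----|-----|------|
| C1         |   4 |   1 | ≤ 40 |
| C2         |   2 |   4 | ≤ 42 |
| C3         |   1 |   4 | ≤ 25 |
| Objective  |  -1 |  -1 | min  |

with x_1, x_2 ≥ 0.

(0, 0), (10, 0), (9, 4), (0, 6.25)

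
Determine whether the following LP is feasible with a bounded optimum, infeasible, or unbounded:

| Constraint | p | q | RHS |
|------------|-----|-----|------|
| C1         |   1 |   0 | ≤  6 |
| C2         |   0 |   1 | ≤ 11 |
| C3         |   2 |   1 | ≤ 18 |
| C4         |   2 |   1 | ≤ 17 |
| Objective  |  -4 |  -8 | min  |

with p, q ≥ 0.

Feasible with a bounded optimal solution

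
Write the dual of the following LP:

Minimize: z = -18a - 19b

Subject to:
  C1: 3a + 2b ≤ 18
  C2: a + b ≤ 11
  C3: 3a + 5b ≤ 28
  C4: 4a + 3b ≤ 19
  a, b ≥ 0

Primal min cᵀx s.t. Ax ≤ b, x ≥ 0  →  Dual max −bᵀy s.t. Aᵀy ≥ −c, y ≥ 0.

Maximize: z = -18y1 - 11y2 - 28y3 - 19y4

Subject to:
  3y1 + y2 + 3y3 + 4y4 ≥ 18
  2y1 + y2 + 5y3 + 3y4 ≥ 19
  y1, y2, y3, y4 ≥ 0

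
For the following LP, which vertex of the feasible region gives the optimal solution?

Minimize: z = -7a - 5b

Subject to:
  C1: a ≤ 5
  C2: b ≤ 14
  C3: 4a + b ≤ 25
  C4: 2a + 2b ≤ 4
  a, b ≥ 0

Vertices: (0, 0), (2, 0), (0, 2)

Evaluate the objective at each vertex of the feasible region:
  z(0, 0) = 0
  z(2, 0) = -14  ←
  z(0, 2) = -10
The minimum is at a = 2, b = 0.

(2, 0)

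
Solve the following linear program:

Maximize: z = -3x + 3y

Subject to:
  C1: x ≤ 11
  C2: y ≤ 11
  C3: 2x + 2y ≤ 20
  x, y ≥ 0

Evaluate the objective at each vertex of the feasible region:
  z(0, 0) = 0
  z(10, 0) = -30
  z(0, 10) = 30  ←
The maximum is at x = 0, y = 10.

x = 0, y = 10, z = 30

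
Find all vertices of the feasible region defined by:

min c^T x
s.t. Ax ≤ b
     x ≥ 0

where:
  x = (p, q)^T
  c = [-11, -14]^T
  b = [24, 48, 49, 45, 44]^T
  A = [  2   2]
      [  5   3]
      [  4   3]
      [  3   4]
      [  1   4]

(0, 0), (9.6, 0), (6, 6), (3, 9), (0.5, 10.88), (0, 11)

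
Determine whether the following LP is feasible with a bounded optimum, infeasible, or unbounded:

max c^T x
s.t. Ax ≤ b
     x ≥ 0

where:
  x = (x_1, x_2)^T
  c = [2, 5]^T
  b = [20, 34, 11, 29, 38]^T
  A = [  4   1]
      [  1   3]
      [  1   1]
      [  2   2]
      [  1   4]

Feasible with a bounded optimal solution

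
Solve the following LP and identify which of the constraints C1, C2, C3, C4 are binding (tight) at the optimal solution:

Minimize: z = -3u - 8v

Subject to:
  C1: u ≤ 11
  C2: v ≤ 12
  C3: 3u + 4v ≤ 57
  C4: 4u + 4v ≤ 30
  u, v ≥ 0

At u = 0, v = 7.5, compute slack b - a·x for each constraint:
  C1: 11 − 0 = 11  (slack)
  C2: 12 − 7.5 = 4.5  (slack)
  C3: 57 − 30 = 27  (slack)
  C4: 30 − 30 = 0  (binding)

Optimal: u = 0, v = 7.5
Binding: C4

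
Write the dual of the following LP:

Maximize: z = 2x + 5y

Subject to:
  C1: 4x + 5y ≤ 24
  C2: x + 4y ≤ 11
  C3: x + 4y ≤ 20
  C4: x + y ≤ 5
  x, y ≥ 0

Primal max cᵀx s.t. Ax ≤ b, x ≥ 0  →  Dual min bᵀy s.t. Aᵀy ≥ c, y ≥ 0.

Minimize: z = 24y1 + 11y2 + 20y3 + 5y4

Subject to:
  4y1 + y2 + y3 + y4 ≥ 2
  5y1 + 4y2 + 4y3 + y4 ≥ 5
  y1, y2, y3, y4 ≥ 0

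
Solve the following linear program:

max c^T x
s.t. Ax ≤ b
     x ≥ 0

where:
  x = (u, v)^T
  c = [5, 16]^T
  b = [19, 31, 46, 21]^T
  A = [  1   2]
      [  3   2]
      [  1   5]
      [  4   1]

Evaluate the objective at each vertex of the feasible region:
  z(0, 0) = 0
  z(5.25, 0) = 26.25
  z(3.286, 7.857) = 142.1
  z(1, 9) = 149  ←
  z(0, 9.2) = 147.2
The maximum is at u = 1, v = 9.

u = 1, v = 9, z = 149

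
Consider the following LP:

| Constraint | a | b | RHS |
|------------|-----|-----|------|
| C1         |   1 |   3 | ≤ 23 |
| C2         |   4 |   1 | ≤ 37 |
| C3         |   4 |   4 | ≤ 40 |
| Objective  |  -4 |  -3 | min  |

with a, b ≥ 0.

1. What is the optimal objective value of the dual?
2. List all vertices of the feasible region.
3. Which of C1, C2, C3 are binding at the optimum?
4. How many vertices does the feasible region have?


1. -39
2. (0, 0), (9.25, 0), (9, 1), (3.5, 6.5), (0, 7.667)
3. C2, C3
4. 5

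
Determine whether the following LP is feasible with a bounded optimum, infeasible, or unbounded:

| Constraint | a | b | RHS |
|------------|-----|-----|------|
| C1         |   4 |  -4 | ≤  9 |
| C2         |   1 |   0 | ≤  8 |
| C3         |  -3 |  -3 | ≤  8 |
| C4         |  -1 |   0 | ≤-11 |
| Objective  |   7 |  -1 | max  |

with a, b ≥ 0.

Infeasible (no feasible solution exists)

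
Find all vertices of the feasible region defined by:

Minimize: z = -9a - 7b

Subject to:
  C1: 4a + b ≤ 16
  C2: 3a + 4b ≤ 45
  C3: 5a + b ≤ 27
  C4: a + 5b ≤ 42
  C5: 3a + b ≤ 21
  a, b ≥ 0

(0, 0), (4, 0), (2, 8), (0, 8.4)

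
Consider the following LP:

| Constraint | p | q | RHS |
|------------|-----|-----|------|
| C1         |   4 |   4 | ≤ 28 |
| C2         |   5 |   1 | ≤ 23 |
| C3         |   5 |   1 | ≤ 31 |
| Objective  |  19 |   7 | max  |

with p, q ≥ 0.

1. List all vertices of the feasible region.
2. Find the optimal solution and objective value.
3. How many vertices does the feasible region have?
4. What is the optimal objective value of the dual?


1. (0, 0), (4.6, 0), (4, 3), (0, 7)
2. p = 4, q = 3, z = 97
3. 4
4. 97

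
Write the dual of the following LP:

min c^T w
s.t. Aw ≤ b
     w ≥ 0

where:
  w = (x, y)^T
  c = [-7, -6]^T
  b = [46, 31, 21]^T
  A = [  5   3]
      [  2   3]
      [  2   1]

Primal min cᵀx s.t. Ax ≤ b, x ≥ 0  →  Dual max −bᵀy s.t. Aᵀy ≥ −c, y ≥ 0.

Maximize: z = -46y1 - 31y2 - 21y3

Subject to:
  5y1 + 2y2 + 2y3 ≥ 7
  3y1 + 3y2 + y3 ≥ 6
  y1, y2, y3 ≥ 0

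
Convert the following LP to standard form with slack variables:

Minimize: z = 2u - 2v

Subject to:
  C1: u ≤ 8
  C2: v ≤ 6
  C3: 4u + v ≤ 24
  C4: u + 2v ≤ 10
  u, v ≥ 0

min z = 2u - 2v

s.t.
  u + s1 = 8
  v + s2 = 6
  4u + v + s3 = 24
  u + 2v + s4 = 10
  u, v, s1, s2, s3, s4 ≥ 0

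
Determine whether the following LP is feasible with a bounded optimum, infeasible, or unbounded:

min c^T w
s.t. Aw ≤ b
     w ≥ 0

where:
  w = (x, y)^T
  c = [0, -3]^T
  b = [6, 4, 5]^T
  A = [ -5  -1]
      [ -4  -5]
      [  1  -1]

Unbounded (objective can decrease without bound)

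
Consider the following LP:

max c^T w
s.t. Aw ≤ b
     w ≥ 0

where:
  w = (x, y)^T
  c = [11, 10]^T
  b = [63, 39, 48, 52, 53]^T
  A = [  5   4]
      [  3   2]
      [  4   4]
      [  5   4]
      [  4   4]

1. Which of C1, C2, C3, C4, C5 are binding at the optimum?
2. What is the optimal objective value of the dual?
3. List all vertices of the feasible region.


1. C3, C4
2. 124
3. (0, 0), (10.4, 0), (4, 8), (0, 12)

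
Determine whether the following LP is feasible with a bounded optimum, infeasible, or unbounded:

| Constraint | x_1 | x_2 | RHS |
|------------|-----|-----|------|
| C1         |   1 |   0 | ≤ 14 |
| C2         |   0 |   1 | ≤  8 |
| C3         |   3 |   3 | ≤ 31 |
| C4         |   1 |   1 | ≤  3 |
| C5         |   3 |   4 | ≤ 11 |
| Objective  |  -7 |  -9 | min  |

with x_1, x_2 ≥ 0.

Feasible with a bounded optimal solution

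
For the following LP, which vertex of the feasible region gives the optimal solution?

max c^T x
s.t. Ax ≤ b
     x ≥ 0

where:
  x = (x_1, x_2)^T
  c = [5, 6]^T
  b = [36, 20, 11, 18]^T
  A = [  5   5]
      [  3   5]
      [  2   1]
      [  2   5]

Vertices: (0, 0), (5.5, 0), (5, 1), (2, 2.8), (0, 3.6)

Evaluate the objective at each vertex of the feasible region:
  z(0, 0) = 0
  z(5.5, 0) = 27.5
  z(5, 1) = 31  ←
  z(2, 2.8) = 26.8
  z(0, 3.6) = 21.6
The maximum is at x_1 = 5, x_2 = 1.

(5, 1)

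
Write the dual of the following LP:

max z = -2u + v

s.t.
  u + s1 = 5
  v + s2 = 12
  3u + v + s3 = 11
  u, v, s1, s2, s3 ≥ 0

Primal max cᵀx s.t. Ax ≤ b, x ≥ 0  →  Dual min bᵀy s.t. Aᵀy ≥ c, y ≥ 0.

Minimize: z = 5y1 + 12y2 + 11y3

Subject to:
  y1 + 3y3 ≥ -2
  y2 + y3 ≥ 1
  y1, y2, y3 ≥ 0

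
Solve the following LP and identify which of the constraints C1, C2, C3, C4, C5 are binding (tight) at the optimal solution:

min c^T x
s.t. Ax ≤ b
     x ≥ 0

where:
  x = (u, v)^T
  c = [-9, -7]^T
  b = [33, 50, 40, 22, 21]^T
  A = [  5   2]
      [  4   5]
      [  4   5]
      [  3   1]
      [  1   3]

At u = 5, v = 4, compute slack b - a·x for each constraint:
  C1: 33 − 33 = 0  (binding)
  C2: 50 − 40 = 10  (slack)
  C3: 40 − 40 = 0  (binding)
  C4: 22 − 19 = 3  (slack)
  C5: 21 − 17 = 4  (slack)

Optimal: u = 5, v = 4
Binding: C1, C3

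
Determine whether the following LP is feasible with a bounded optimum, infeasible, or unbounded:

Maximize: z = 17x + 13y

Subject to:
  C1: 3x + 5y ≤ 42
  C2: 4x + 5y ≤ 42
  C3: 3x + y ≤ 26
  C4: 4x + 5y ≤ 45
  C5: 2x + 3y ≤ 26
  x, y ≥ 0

Feasible with a bounded optimal solution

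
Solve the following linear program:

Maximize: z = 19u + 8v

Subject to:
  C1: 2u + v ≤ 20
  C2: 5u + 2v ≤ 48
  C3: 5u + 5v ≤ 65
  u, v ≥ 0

Evaluate the objective at each vertex of the feasible region:
  z(0, 0) = 0
  z(9.6, 0) = 182.4
  z(8, 4) = 184  ←
  z(7, 6) = 181
  z(0, 13) = 104
The maximum is at u = 8, v = 4.

u = 8, v = 4, z = 184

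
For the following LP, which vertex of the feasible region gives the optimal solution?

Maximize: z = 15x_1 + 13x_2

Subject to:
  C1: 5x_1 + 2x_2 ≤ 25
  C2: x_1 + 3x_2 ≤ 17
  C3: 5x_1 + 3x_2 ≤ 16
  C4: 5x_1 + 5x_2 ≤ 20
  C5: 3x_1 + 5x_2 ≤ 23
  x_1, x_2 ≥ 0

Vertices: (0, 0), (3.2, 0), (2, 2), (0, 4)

Evaluate the objective at each vertex of the feasible region:
  z(0, 0) = 0
  z(3.2, 0) = 48
  z(2, 2) = 56  ←
  z(0, 4) = 52
The maximum is at x_1 = 2, x_2 = 2.

(2, 2)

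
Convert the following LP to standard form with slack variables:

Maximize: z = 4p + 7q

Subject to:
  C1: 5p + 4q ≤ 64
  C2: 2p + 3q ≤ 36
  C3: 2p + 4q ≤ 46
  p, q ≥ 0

max z = 4p + 7q

s.t.
  5p + 4q + s1 = 64
  2p + 3q + s2 = 36
  2p + 4q + s3 = 46
  p, q, s1, s2, s3 ≥ 0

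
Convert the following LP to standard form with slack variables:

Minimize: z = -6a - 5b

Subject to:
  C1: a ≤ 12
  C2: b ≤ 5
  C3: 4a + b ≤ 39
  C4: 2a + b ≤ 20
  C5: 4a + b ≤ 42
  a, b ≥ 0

min z = -6a - 5b

s.t.
  a + s1 = 12
  b + s2 = 5
  4a + b + s3 = 39
  2a + b + s4 = 20
  4a + b + s5 = 42
  a, b, s1, s2, s3, s4, s5 ≥ 0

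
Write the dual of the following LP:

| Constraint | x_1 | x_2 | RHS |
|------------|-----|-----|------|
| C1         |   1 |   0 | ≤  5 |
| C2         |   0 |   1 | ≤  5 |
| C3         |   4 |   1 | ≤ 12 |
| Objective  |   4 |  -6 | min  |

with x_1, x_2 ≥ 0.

Primal min cᵀx s.t. Ax ≤ b, x ≥ 0  →  Dual max −bᵀy s.t. Aᵀy ≥ −c, y ≥ 0.

Maximize: z = -5y1 - 5y2 - 12y3

Subject to:
  y1 + 4y3 ≥ -4
  y2 + y3 ≥ 6
  y1, y2, y3 ≥ 0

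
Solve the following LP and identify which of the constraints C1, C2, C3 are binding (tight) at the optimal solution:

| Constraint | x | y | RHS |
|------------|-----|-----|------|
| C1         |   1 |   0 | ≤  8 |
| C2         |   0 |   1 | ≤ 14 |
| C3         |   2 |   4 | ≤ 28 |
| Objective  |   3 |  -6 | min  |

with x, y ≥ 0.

At x = 0, y = 7, compute slack b - a·x for each constraint:
  C1: 8 − 0 = 8  (slack)
  C2: 14 − 7 = 7  (slack)
  C3: 28 − 28 = 0  (binding)

Optimal: x = 0, y = 7
Binding: C3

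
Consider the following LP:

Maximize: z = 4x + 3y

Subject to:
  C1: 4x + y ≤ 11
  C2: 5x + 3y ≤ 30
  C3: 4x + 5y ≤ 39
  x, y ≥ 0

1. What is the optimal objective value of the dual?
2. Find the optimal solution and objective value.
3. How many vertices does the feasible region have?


1. 25
2. x = 1, y = 7, z = 25
3. 4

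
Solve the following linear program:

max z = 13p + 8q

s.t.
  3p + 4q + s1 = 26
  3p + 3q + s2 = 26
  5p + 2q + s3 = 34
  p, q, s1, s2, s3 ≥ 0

Evaluate the objective at each vertex of the feasible region:
  z(0, 0) = 0
  z(6.8, 0) = 88.4
  z(6, 2) = 94  ←
  z(0, 6.5) = 52
The maximum is at p = 6, q = 2.

p = 6, q = 2, z = 94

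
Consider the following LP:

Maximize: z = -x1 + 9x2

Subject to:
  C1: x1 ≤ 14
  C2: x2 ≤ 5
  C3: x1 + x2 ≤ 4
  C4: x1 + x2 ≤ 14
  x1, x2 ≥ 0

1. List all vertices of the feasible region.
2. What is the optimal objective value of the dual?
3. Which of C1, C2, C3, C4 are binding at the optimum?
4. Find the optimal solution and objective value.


1. (0, 0), (4, 0), (0, 4)
2. 36
3. C3
4. x1 = 0, x2 = 4, z = 36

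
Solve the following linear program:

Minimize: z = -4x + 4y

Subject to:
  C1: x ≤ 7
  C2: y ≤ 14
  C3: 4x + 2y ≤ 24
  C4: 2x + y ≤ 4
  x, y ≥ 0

Evaluate the objective at each vertex of the feasible region:
  z(0, 0) = 0
  z(2, 0) = -8  ←
  z(0, 4) = 16
The minimum is at x = 2, y = 0.

x = 2, y = 0, z = -8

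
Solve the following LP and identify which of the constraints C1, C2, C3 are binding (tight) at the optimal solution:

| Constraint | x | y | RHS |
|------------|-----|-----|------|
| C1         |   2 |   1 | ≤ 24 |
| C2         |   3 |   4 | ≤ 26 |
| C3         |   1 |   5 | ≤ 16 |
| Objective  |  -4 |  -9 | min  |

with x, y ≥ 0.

At x = 6, y = 2, compute slack b - a·x for each constraint:
  C1: 24 − 14 = 10  (slack)
  C2: 26 − 26 = 0  (binding)
  C3: 16 − 16 = 0  (binding)

Optimal: x = 6, y = 2
Binding: C2, C3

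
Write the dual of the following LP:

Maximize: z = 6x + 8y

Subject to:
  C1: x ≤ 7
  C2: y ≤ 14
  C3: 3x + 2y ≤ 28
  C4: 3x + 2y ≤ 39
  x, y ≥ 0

Primal max cᵀx s.t. Ax ≤ b, x ≥ 0  →  Dual min bᵀy s.t. Aᵀy ≥ c, y ≥ 0.

Minimize: z = 7y1 + 14y2 + 28y3 + 39y4

Subject to:
  y1 + 3y3 + 3y4 ≥ 6
  y2 + 2y3 + 2y4 ≥ 8
  y1, y2, y3, y4 ≥ 0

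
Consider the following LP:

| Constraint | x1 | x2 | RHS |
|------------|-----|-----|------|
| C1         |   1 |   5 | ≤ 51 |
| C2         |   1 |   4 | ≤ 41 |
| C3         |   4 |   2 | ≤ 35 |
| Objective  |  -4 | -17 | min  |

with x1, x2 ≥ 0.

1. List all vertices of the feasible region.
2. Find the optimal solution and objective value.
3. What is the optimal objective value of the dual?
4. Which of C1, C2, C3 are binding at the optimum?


1. (0, 0), (8.75, 0), (4.143, 9.214), (1, 10), (0, 10.2)
2. x1 = 1, x2 = 10, z = -174
3. -174
4. C1, C2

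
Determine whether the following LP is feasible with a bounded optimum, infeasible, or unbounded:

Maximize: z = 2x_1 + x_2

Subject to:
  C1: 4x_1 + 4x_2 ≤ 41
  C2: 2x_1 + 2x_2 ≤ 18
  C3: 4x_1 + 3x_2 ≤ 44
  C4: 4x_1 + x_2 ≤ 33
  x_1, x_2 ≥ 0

Feasible with a bounded optimal solution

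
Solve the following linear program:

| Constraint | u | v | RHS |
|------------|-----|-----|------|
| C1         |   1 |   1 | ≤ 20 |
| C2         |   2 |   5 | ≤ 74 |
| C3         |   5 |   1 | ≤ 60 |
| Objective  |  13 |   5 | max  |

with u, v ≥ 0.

Evaluate the objective at each vertex of the feasible region:
  z(0, 0) = 0
  z(12, 0) = 156
  z(10, 10) = 180  ←
  z(8.667, 11.33) = 169.3
  z(0, 14.8) = 74
The maximum is at u = 10, v = 10.

u = 10, v = 10, z = 180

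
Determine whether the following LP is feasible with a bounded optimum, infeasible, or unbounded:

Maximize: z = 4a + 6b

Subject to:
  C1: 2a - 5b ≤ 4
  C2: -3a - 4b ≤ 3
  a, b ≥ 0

Unbounded (objective can increase without bound)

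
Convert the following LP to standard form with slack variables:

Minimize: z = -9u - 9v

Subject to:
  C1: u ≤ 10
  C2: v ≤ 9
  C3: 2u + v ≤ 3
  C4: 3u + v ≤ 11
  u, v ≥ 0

min z = -9u - 9v

s.t.
  u + s1 = 10
  v + s2 = 9
  2u + v + s3 = 3
  3u + v + s4 = 11
  u, v, s1, s2, s3, s4 ≥ 0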